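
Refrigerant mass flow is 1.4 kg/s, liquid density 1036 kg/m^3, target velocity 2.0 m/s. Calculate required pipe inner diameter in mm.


A = m_dot / (rho * v) = 1.4 / (1036 * 2.0) = 0.0006756756757 m^2
d = sqrt(4*A/pi) * 1000
d = 29.3 mm

29.3


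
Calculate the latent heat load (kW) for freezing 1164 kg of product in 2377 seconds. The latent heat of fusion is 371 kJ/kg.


Q_lat = m * h_fg / t
Q_lat = 1164 * 371 / 2377
Q_lat = 181.68 kW

181.68


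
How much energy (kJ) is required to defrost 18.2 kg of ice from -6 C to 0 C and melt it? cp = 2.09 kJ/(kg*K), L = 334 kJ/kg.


Sensible heat = cp * dT = 2.09 * 6 = 12.54 kJ/kg
Total per kg = 12.54 + 334 = 346.54 kJ/kg
Q = m * total = 18.2 * 346.54
Q = 6307.0 kJ

6307.0


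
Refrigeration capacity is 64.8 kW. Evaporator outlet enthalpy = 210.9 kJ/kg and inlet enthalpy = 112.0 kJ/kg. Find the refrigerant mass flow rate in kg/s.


dh = 210.9 - 112.0 = 98.9 kJ/kg
m_dot = Q / dh = 64.8 / 98.9 = 0.6552 kg/s

0.6552


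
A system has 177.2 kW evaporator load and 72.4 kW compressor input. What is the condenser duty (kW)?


Q_cond = Q_evap + W
Q_cond = 177.2 + 72.4
Q_cond = 249.6 kW

249.6


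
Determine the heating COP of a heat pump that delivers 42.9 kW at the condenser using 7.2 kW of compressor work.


COP_hp = Q_cond / W
COP_hp = 42.9 / 7.2
COP_hp = 5.958

5.958


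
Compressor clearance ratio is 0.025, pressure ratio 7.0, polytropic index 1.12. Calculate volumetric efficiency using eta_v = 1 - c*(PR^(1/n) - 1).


PR^(1/n) = 7.0^(1/1.12) = 5.68266195
eta_v = 1 - 0.025 * (5.68266195 - 1)
eta_v = 0.8829

0.8829


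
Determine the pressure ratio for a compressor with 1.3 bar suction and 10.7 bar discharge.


PR = P_high / P_low
PR = 10.7 / 1.3
PR = 8.231

8.231


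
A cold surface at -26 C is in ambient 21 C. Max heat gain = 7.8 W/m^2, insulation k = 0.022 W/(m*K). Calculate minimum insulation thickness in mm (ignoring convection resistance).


dT = 21 - (-26) = 47 K
thickness = k * dT / q_max * 1000
thickness = 0.022 * 47 / 7.8 * 1000
thickness = 132.6 mm

132.6


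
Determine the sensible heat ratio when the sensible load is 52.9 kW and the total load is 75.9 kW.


SHR = Q_sensible / Q_total
SHR = 52.9 / 75.9
SHR = 0.697

0.697


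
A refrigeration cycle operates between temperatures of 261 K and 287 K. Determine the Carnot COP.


dT = 287 - 261 = 26 K
COP_carnot = T_cold / dT = 261 / 26
COP_carnot = 10.038

10.038


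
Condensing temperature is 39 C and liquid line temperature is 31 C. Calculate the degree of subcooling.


Subcooling = T_cond - T_liquid
Subcooling = 39 - 31
Subcooling = 8 K

8


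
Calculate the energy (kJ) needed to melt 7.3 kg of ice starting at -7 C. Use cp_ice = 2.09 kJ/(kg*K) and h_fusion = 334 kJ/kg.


Sensible heat = cp * dT = 2.09 * 7 = 14.63 kJ/kg
Total per kg = 14.63 + 334 = 348.63 kJ/kg
Q = m * total = 7.3 * 348.63
Q = 2545.0 kJ

2545.0


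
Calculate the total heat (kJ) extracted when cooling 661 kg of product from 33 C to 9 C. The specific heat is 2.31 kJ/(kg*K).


dT = 33 - (9) = 24 K
Q = m * cp * dT = 661 * 2.31 * 24
Q = 36646 kJ

36646


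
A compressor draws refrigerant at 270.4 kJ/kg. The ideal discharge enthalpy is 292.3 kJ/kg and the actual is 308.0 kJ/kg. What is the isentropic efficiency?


dh_ideal = 292.3 - 270.4 = 21.9 kJ/kg
dh_actual = 308.0 - 270.4 = 37.6 kJ/kg
eta_s = dh_ideal / dh_actual = 21.9 / 37.6
eta_s = 0.5824

0.5824


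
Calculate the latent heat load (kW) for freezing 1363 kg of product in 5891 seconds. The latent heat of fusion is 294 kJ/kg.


Q_lat = m * h_fg / t
Q_lat = 1363 * 294 / 5891
Q_lat = 68.02 kW

68.02


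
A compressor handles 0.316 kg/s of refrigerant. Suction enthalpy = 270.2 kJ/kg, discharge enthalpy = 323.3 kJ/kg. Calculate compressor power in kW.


dh = 323.3 - 270.2 = 53.1 kJ/kg
W = m_dot * dh = 0.316 * 53.1 = 16.78 kW

16.78


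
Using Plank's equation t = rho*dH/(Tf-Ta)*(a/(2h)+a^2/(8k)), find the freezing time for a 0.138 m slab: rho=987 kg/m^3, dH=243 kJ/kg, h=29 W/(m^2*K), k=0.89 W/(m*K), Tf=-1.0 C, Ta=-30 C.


dT = -1.0 - (-30) = 29.0 K
term1 = a/(2h) = 0.138/(2*29) = 0.002379310345
term2 = a^2/(8k) = 0.138^2/(8*0.89) = 0.002674719101
t = rho*dH*1000/dT * (term1 + term2)
t = 987*243*1000/29.0 * (0.002379310345 + 0.002674719101)
t = 41799 s

41799


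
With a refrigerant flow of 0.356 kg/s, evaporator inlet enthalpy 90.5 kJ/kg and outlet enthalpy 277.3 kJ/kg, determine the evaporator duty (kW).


dh = 277.3 - 90.5 = 186.8 kJ/kg
Q_evap = m_dot * dh = 0.356 * 186.8
Q_evap = 66.5 kW

66.5


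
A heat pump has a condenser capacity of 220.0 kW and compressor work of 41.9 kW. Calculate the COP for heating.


COP_hp = Q_cond / W
COP_hp = 220.0 / 41.9
COP_hp = 5.251

5.251


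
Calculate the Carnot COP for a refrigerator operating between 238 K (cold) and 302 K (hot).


dT = 302 - 238 = 64 K
COP_carnot = T_cold / dT = 238 / 64
COP_carnot = 3.719

3.719


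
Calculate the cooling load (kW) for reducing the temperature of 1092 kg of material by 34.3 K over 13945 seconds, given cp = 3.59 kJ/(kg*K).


Q = m * cp * dT / t
Q = 1092 * 3.59 * 34.3 / 13945
Q = 9.643 kW

9.643


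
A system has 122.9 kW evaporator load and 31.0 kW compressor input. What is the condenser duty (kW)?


Q_cond = Q_evap + W
Q_cond = 122.9 + 31.0
Q_cond = 153.9 kW

153.9


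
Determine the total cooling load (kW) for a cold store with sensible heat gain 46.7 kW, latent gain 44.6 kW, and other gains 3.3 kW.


Q_total = Q_s + Q_l + Q_misc
Q_total = 46.7 + 44.6 + 3.3
Q_total = 94.6 kW

94.6


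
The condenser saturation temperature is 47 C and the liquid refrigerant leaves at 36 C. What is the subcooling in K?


Subcooling = T_cond - T_liquid
Subcooling = 47 - 36
Subcooling = 11 K

11


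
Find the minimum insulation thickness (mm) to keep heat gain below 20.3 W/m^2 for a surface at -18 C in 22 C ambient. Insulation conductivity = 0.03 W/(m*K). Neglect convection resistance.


dT = 22 - (-18) = 40 K
thickness = k * dT / q_max * 1000
thickness = 0.03 * 40 / 20.3 * 1000
thickness = 59.1 mm

59.1


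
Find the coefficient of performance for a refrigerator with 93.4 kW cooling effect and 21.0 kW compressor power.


COP = Q_evap / W
COP = 93.4 / 21.0
COP = 4.448

4.448


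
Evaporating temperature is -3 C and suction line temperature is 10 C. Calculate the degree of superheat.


Superheat = T_suction - T_evap
Superheat = 10 - (-3)
Superheat = 13 K

13


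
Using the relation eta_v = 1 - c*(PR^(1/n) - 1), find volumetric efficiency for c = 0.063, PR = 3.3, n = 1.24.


PR^(1/n) = 3.3^(1/1.24) = 2.61912607
eta_v = 1 - 0.063 * (2.61912607 - 1)
eta_v = 0.898

0.898


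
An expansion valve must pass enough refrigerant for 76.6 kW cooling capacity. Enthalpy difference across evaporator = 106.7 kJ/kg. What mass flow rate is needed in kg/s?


m_dot = Q / dh
m_dot = 76.6 / 106.7
m_dot = 0.7179 kg/s

0.7179


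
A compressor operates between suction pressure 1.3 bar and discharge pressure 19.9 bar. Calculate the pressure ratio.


PR = P_high / P_low
PR = 19.9 / 1.3
PR = 15.308

15.308


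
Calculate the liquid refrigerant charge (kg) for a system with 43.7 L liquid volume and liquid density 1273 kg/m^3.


Charge = V * rho / 1000
Charge = 43.7 * 1273 / 1000
Charge = 55.63 kg

55.63


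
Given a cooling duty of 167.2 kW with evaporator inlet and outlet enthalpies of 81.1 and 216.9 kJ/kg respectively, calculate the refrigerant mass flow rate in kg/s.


dh = 216.9 - 81.1 = 135.8 kJ/kg
m_dot = Q / dh = 167.2 / 135.8 = 1.2312 kg/s

1.2312


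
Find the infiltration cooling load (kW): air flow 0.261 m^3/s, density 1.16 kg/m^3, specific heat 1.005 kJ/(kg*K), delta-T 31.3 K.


Q = V_dot * rho * cp * dT
Q = 0.261 * 1.16 * 1.005 * 31.3
Q = 9.524 kW

9.524


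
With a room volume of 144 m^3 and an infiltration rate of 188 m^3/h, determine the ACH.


ACH = flow / volume
ACH = 188 / 144
ACH = 1.306

1.306


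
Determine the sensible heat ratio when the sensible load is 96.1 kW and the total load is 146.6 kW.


SHR = Q_sensible / Q_total
SHR = 96.1 / 146.6
SHR = 0.656

0.656


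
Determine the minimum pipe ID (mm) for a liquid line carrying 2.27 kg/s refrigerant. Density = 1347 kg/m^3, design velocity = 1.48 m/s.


A = m_dot / (rho * v) = 2.27 / (1347 * 1.48) = 0.001138666506 m^2
d = sqrt(4*A/pi) * 1000
d = 38.1 mm

38.1


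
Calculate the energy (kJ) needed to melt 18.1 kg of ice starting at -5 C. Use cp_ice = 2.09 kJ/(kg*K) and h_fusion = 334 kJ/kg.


Sensible heat = cp * dT = 2.09 * 5 = 10.45 kJ/kg
Total per kg = 10.45 + 334 = 344.45 kJ/kg
Q = m * total = 18.1 * 344.45
Q = 6234.5 kJ

6234.5


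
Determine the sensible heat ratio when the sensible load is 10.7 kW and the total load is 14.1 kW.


SHR = Q_sensible / Q_total
SHR = 10.7 / 14.1
SHR = 0.759

0.759


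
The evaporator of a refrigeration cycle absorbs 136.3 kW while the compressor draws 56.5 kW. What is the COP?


COP = Q_evap / W
COP = 136.3 / 56.5
COP = 2.412

2.412


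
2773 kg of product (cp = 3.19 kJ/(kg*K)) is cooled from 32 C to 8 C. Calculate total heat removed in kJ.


dT = 32 - (8) = 24 K
Q = m * cp * dT = 2773 * 3.19 * 24
Q = 212301 kJ

212301


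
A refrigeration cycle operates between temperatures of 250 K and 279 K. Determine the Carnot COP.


dT = 279 - 250 = 29 K
COP_carnot = T_cold / dT = 250 / 29
COP_carnot = 8.621

8.621


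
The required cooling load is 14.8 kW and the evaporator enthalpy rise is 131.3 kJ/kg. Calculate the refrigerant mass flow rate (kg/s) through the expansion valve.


m_dot = Q / dh
m_dot = 14.8 / 131.3
m_dot = 0.1127 kg/s

0.1127


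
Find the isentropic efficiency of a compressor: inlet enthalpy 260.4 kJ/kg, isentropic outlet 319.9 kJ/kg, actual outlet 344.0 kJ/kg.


dh_ideal = 319.9 - 260.4 = 59.5 kJ/kg
dh_actual = 344.0 - 260.4 = 83.6 kJ/kg
eta_s = dh_ideal / dh_actual = 59.5 / 83.6
eta_s = 0.7117

0.7117


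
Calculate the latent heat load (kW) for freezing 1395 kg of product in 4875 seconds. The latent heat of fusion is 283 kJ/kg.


Q_lat = m * h_fg / t
Q_lat = 1395 * 283 / 4875
Q_lat = 80.98 kW

80.98


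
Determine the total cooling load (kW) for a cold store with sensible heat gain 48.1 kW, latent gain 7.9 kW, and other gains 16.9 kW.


Q_total = Q_s + Q_l + Q_misc
Q_total = 48.1 + 7.9 + 16.9
Q_total = 72.9 kW

72.9


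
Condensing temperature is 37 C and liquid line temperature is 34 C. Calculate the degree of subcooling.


Subcooling = T_cond - T_liquid
Subcooling = 37 - 34
Subcooling = 3 K

3


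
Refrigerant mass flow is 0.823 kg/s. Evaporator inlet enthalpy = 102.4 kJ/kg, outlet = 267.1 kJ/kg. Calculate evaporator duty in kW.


dh = 267.1 - 102.4 = 164.7 kJ/kg
Q_evap = m_dot * dh = 0.823 * 164.7
Q_evap = 135.55 kW

135.55


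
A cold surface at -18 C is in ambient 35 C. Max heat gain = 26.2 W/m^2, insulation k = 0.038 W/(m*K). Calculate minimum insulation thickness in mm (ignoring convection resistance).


dT = 35 - (-18) = 53 K
thickness = k * dT / q_max * 1000
thickness = 0.038 * 53 / 26.2 * 1000
thickness = 76.9 mm

76.9


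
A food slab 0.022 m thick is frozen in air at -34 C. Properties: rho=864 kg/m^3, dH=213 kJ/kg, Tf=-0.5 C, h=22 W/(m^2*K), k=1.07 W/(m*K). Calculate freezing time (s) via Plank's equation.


dT = -0.5 - (-34) = 33.5 K
term1 = a/(2h) = 0.022/(2*22) = 0.0005
term2 = a^2/(8k) = 0.022^2/(8*1.07) = 0.00005654205607
t = rho*dH*1000/dT * (term1 + term2)
t = 864*213*1000/33.5 * (0.0005 + 0.00005654205607)
t = 3057 s

3057


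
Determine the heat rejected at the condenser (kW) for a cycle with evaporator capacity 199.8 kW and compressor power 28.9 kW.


Q_cond = Q_evap + W
Q_cond = 199.8 + 28.9
Q_cond = 228.7 kW

228.7


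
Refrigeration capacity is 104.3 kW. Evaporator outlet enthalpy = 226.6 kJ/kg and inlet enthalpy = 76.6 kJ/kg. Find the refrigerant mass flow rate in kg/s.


dh = 226.6 - 76.6 = 150.0 kJ/kg
m_dot = Q / dh = 104.3 / 150.0 = 0.6953 kg/s

0.6953


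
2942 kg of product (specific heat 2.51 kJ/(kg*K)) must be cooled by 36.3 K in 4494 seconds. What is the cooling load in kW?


Q = m * cp * dT / t
Q = 2942 * 2.51 * 36.3 / 4494
Q = 59.647 kW

59.647


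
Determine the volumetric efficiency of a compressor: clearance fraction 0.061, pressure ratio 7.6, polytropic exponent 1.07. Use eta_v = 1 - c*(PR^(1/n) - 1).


PR^(1/n) = 7.6^(1/1.07) = 6.6556469
eta_v = 1 - 0.061 * (6.6556469 - 1)
eta_v = 0.655

0.655


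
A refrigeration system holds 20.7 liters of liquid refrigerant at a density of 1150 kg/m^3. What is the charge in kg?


Charge = V * rho / 1000
Charge = 20.7 * 1150 / 1000
Charge = 23.81 kg

23.81


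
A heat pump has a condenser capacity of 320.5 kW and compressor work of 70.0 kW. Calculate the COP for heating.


COP_hp = Q_cond / W
COP_hp = 320.5 / 70.0
COP_hp = 4.579

4.579


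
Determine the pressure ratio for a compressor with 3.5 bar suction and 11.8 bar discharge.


PR = P_high / P_low
PR = 11.8 / 3.5
PR = 3.371

3.371


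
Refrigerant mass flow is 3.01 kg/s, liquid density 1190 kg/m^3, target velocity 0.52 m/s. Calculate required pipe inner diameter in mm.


A = m_dot / (rho * v) = 3.01 / (1190 * 0.52) = 0.004864253394 m^2
d = sqrt(4*A/pi) * 1000
d = 78.7 mm

78.7


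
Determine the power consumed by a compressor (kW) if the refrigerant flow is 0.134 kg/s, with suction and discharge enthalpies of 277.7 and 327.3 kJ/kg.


dh = 327.3 - 277.7 = 49.6 kJ/kg
W = m_dot * dh = 0.134 * 49.6 = 6.65 kW

6.65


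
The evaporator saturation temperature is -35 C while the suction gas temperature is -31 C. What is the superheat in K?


Superheat = T_suction - T_evap
Superheat = -31 - (-35)
Superheat = 4 K

4


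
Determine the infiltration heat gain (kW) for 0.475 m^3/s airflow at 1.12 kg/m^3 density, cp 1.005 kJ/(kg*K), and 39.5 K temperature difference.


Q = V_dot * rho * cp * dT
Q = 0.475 * 1.12 * 1.005 * 39.5
Q = 21.119 kW

21.119


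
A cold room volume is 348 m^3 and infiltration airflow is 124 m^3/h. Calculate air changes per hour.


ACH = flow / volume
ACH = 124 / 348
ACH = 0.356

0.356


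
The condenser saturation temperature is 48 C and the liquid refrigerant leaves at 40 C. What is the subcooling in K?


Subcooling = T_cond - T_liquid
Subcooling = 48 - 40
Subcooling = 8 K

8


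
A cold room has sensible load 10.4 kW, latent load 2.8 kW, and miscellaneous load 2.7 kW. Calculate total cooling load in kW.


Q_total = Q_s + Q_l + Q_misc
Q_total = 10.4 + 2.8 + 2.7
Q_total = 15.9 kW

15.9


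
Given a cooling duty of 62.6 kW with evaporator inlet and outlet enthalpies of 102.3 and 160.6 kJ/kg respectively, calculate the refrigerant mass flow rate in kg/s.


dh = 160.6 - 102.3 = 58.3 kJ/kg
m_dot = Q / dh = 62.6 / 58.3 = 1.0738 kg/s

1.0738


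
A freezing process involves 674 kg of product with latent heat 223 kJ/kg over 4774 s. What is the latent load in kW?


Q_lat = m * h_fg / t
Q_lat = 674 * 223 / 4774
Q_lat = 31.48 kW

31.48


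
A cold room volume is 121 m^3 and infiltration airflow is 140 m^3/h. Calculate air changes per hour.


ACH = flow / volume
ACH = 140 / 121
ACH = 1.157

1.157


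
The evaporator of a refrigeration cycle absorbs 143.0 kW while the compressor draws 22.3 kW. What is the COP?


COP = Q_evap / W
COP = 143.0 / 22.3
COP = 6.413

6.413


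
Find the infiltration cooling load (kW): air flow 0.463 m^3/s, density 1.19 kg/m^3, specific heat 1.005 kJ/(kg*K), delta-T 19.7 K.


Q = V_dot * rho * cp * dT
Q = 0.463 * 1.19 * 1.005 * 19.7
Q = 10.908 kW

10.908


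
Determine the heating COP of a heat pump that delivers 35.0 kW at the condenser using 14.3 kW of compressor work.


COP_hp = Q_cond / W
COP_hp = 35.0 / 14.3
COP_hp = 2.448

2.448


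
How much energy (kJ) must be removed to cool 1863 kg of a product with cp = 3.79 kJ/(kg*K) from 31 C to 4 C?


dT = 31 - (4) = 27 K
Q = m * cp * dT = 1863 * 3.79 * 27
Q = 190641 kJ

190641


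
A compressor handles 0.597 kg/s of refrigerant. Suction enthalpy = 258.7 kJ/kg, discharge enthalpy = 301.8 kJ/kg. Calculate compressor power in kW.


dh = 301.8 - 258.7 = 43.1 kJ/kg
W = m_dot * dh = 0.597 * 43.1 = 25.73 kW

25.73


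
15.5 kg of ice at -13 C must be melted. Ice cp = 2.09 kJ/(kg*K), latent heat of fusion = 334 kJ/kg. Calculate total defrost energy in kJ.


Sensible heat = cp * dT = 2.09 * 13 = 27.17 kJ/kg
Total per kg = 27.17 + 334 = 361.17 kJ/kg
Q = m * total = 15.5 * 361.17
Q = 5598.1 kJ

5598.1


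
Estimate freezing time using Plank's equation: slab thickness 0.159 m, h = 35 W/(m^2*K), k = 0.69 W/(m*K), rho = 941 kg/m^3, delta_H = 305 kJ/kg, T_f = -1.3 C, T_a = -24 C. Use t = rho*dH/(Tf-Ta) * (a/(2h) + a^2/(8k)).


dT = -1.3 - (-24) = 22.7 K
term1 = a/(2h) = 0.159/(2*35) = 0.002271428571
term2 = a^2/(8k) = 0.159^2/(8*0.69) = 0.004579891304
t = rho*dH*1000/dT * (term1 + term2)
t = 941*305*1000/22.7 * (0.002271428571 + 0.004579891304)
t = 86624 s

86624


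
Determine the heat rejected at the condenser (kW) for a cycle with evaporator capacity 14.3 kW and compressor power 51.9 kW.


Q_cond = Q_evap + W
Q_cond = 14.3 + 51.9
Q_cond = 66.2 kW

66.2


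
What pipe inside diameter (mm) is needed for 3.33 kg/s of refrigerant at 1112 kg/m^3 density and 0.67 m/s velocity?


A = m_dot / (rho * v) = 3.33 / (1112 * 0.67) = 0.004469558681 m^2
d = sqrt(4*A/pi) * 1000
d = 75.4 mm

75.4


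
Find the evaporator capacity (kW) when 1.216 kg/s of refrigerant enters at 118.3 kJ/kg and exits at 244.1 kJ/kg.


dh = 244.1 - 118.3 = 125.8 kJ/kg
Q_evap = m_dot * dh = 1.216 * 125.8
Q_evap = 152.97 kW

152.97


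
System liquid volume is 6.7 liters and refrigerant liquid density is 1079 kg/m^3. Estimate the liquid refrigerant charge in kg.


Charge = V * rho / 1000
Charge = 6.7 * 1079 / 1000
Charge = 7.23 kg

7.23


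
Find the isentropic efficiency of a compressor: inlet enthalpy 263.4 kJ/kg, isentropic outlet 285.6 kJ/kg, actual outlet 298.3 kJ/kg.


dh_ideal = 285.6 - 263.4 = 22.2 kJ/kg
dh_actual = 298.3 - 263.4 = 34.9 kJ/kg
eta_s = dh_ideal / dh_actual = 22.2 / 34.9
eta_s = 0.6361

0.6361


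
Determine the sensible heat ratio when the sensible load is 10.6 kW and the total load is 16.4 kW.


SHR = Q_sensible / Q_total
SHR = 10.6 / 16.4
SHR = 0.646

0.646


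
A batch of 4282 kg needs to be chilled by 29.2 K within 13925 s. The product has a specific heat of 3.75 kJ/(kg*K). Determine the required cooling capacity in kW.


Q = m * cp * dT / t
Q = 4282 * 3.75 * 29.2 / 13925
Q = 33.672 kW

33.672


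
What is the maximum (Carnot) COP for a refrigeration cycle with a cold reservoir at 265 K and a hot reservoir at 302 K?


dT = 302 - 265 = 37 K
COP_carnot = T_cold / dT = 265 / 37
COP_carnot = 7.162

7.162


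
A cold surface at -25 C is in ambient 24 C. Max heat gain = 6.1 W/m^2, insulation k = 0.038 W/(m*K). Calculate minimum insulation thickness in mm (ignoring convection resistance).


dT = 24 - (-25) = 49 K
thickness = k * dT / q_max * 1000
thickness = 0.038 * 49 / 6.1 * 1000
thickness = 305.2 mm

305.2


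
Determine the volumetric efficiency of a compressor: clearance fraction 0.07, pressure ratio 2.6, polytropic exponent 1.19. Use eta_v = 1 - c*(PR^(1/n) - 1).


PR^(1/n) = 2.6^(1/1.19) = 2.23211774
eta_v = 1 - 0.07 * (2.23211774 - 1)
eta_v = 0.9138

0.9138


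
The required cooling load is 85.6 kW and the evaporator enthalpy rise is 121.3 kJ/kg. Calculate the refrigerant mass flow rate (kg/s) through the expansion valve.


m_dot = Q / dh
m_dot = 85.6 / 121.3
m_dot = 0.7057 kg/s

0.7057


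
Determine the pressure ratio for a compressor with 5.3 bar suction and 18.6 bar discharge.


PR = P_high / P_low
PR = 18.6 / 5.3
PR = 3.509

3.509


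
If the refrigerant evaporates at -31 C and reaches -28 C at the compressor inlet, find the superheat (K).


Superheat = T_suction - T_evap
Superheat = -28 - (-31)
Superheat = 3 K

3


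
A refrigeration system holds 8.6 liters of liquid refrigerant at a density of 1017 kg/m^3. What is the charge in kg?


Charge = V * rho / 1000
Charge = 8.6 * 1017 / 1000
Charge = 8.75 kg

8.75


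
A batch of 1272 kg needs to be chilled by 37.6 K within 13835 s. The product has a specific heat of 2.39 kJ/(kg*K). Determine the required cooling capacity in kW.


Q = m * cp * dT / t
Q = 1272 * 2.39 * 37.6 / 13835
Q = 8.262 kW

8.262


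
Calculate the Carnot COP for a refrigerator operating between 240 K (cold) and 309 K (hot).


dT = 309 - 240 = 69 K
COP_carnot = T_cold / dT = 240 / 69
COP_carnot = 3.478

3.478


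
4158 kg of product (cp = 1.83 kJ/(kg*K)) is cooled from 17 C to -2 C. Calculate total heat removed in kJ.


dT = 17 - (-2) = 19 K
Q = m * cp * dT = 4158 * 1.83 * 19
Q = 144574 kJ

144574


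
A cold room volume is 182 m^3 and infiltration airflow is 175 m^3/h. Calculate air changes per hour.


ACH = flow / volume
ACH = 175 / 182
ACH = 0.962

0.962


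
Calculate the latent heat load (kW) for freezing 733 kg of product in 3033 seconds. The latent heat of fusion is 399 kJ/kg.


Q_lat = m * h_fg / t
Q_lat = 733 * 399 / 3033
Q_lat = 96.43 kW

96.43


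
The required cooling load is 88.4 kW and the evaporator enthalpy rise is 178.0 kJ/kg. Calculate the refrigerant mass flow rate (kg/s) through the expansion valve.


m_dot = Q / dh
m_dot = 88.4 / 178.0
m_dot = 0.4966 kg/s

0.4966


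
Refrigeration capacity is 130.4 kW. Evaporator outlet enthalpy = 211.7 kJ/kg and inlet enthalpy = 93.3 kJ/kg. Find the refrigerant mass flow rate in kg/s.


dh = 211.7 - 93.3 = 118.4 kJ/kg
m_dot = Q / dh = 130.4 / 118.4 = 1.1014 kg/s

1.1014


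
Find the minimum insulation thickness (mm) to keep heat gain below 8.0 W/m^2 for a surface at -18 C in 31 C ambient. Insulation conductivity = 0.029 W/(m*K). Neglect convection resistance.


dT = 31 - (-18) = 49 K
thickness = k * dT / q_max * 1000
thickness = 0.029 * 49 / 8.0 * 1000
thickness = 177.6 mm

177.6


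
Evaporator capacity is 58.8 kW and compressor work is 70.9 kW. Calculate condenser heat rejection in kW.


Q_cond = Q_evap + W
Q_cond = 58.8 + 70.9
Q_cond = 129.7 kW

129.7


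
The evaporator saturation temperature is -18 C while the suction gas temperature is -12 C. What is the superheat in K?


Superheat = T_suction - T_evap
Superheat = -12 - (-18)
Superheat = 6 K

6


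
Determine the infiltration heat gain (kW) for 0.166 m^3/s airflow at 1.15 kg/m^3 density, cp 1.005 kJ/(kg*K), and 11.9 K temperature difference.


Q = V_dot * rho * cp * dT
Q = 0.166 * 1.15 * 1.005 * 11.9
Q = 2.283 kW

2.283


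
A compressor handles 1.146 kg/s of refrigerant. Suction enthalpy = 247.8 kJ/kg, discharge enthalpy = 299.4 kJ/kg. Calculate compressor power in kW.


dh = 299.4 - 247.8 = 51.6 kJ/kg
W = m_dot * dh = 1.146 * 51.6 = 59.13 kW

59.13


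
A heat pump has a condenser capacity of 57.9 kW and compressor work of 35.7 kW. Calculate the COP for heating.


COP_hp = Q_cond / W
COP_hp = 57.9 / 35.7
COP_hp = 1.622

1.622


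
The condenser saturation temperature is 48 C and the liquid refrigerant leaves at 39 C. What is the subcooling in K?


Subcooling = T_cond - T_liquid
Subcooling = 48 - 39
Subcooling = 9 K

9


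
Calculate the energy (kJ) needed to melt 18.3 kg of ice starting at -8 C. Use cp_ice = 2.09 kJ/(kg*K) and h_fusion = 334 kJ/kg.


Sensible heat = cp * dT = 2.09 * 8 = 16.72 kJ/kg
Total per kg = 16.72 + 334 = 350.72 kJ/kg
Q = m * total = 18.3 * 350.72
Q = 6418.2 kJ

6418.2


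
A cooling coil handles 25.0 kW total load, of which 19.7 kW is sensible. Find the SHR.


SHR = Q_sensible / Q_total
SHR = 19.7 / 25.0
SHR = 0.788

0.788


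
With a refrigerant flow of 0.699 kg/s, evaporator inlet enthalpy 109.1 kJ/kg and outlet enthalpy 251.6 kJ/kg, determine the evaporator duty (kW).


dh = 251.6 - 109.1 = 142.5 kJ/kg
Q_evap = m_dot * dh = 0.699 * 142.5
Q_evap = 99.61 kW

99.61


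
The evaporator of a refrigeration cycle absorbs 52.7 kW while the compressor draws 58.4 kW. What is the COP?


COP = Q_evap / W
COP = 52.7 / 58.4
COP = 0.902

0.902


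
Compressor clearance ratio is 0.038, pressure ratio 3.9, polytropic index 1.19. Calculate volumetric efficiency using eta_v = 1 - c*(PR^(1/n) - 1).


PR^(1/n) = 3.9^(1/1.19) = 3.13828909
eta_v = 1 - 0.038 * (3.13828909 - 1)
eta_v = 0.9187

0.9187


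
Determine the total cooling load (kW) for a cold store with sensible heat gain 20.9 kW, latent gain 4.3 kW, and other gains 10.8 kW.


Q_total = Q_s + Q_l + Q_misc
Q_total = 20.9 + 4.3 + 10.8
Q_total = 36.0 kW

36.0


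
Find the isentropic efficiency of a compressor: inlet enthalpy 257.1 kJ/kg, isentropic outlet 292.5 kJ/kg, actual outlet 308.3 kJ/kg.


dh_ideal = 292.5 - 257.1 = 35.4 kJ/kg
dh_actual = 308.3 - 257.1 = 51.2 kJ/kg
eta_s = dh_ideal / dh_actual = 35.4 / 51.2
eta_s = 0.6914

0.6914


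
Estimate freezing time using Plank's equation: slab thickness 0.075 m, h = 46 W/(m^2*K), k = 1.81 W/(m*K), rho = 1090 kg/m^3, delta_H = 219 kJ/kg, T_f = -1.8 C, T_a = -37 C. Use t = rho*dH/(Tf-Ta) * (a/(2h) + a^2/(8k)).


dT = -1.8 - (-37) = 35.2 K
term1 = a/(2h) = 0.075/(2*46) = 0.0008152173913
term2 = a^2/(8k) = 0.075^2/(8*1.81) = 0.0003884668508
t = rho*dH*1000/dT * (term1 + term2)
t = 1090*219*1000/35.2 * (0.0008152173913 + 0.0003884668508)
t = 8163 s

8163


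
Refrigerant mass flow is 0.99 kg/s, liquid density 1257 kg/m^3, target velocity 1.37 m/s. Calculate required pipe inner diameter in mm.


A = m_dot / (rho * v) = 0.99 / (1257 * 1.37) = 0.0005748828458 m^2
d = sqrt(4*A/pi) * 1000
d = 27.1 mm

27.1


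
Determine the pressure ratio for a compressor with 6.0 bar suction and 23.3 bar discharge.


PR = P_high / P_low
PR = 23.3 / 6.0
PR = 3.883

3.883


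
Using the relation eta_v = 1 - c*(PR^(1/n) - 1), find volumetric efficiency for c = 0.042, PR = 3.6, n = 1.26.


PR^(1/n) = 3.6^(1/1.26) = 2.76382106
eta_v = 1 - 0.042 * (2.76382106 - 1)
eta_v = 0.9259

0.9259


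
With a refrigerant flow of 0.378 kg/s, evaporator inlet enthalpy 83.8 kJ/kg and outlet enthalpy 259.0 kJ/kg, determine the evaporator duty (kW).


dh = 259.0 - 83.8 = 175.2 kJ/kg
Q_evap = m_dot * dh = 0.378 * 175.2
Q_evap = 66.23 kW

66.23


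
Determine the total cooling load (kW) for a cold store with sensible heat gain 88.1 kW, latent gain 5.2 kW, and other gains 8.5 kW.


Q_total = Q_s + Q_l + Q_misc
Q_total = 88.1 + 5.2 + 8.5
Q_total = 101.8 kW

101.8


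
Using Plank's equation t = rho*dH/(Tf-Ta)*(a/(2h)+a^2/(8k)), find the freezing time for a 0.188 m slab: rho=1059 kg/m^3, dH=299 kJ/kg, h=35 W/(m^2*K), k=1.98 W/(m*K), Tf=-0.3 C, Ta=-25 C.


dT = -0.3 - (-25) = 24.7 K
term1 = a/(2h) = 0.188/(2*35) = 0.002685714286
term2 = a^2/(8k) = 0.188^2/(8*1.98) = 0.002231313131
t = rho*dH*1000/dT * (term1 + term2)
t = 1059*299*1000/24.7 * (0.002685714286 + 0.002231313131)
t = 63034 s

63034


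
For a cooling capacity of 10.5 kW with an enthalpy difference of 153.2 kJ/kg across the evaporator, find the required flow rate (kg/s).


m_dot = Q / dh
m_dot = 10.5 / 153.2
m_dot = 0.0685 kg/s

0.0685


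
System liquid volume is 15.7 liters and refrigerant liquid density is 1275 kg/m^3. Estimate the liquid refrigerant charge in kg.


Charge = V * rho / 1000
Charge = 15.7 * 1275 / 1000
Charge = 20.02 kg

20.02


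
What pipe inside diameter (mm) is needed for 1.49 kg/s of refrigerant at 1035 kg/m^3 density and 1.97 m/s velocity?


A = m_dot / (rho * v) = 1.49 / (1035 * 1.97) = 0.0007307682876 m^2
d = sqrt(4*A/pi) * 1000
d = 30.5 mm

30.5


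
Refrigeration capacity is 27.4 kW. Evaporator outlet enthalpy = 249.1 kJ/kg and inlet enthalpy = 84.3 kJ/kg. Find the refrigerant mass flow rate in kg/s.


dh = 249.1 - 84.3 = 164.8 kJ/kg
m_dot = Q / dh = 27.4 / 164.8 = 0.1663 kg/s

0.1663


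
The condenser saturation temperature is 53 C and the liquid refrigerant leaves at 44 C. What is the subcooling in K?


Subcooling = T_cond - T_liquid
Subcooling = 53 - 44
Subcooling = 9 K

9


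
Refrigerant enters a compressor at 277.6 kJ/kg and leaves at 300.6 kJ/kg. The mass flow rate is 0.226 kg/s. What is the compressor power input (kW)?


dh = 300.6 - 277.6 = 23.0 kJ/kg
W = m_dot * dh = 0.226 * 23.0 = 5.2 kW

5.2


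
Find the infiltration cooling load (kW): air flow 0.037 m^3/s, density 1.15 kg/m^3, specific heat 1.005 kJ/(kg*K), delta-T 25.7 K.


Q = V_dot * rho * cp * dT
Q = 0.037 * 1.15 * 1.005 * 25.7
Q = 1.099 kW

1.099


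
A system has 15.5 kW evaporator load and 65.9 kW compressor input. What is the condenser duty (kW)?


Q_cond = Q_evap + W
Q_cond = 15.5 + 65.9
Q_cond = 81.4 kW

81.4


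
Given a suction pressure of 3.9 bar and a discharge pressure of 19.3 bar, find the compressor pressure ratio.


PR = P_high / P_low
PR = 19.3 / 3.9
PR = 4.949

4.949


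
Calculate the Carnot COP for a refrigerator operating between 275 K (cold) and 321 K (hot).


dT = 321 - 275 = 46 K
COP_carnot = T_cold / dT = 275 / 46
COP_carnot = 5.978

5.978


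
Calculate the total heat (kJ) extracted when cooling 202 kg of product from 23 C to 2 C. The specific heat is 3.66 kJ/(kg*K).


dT = 23 - (2) = 21 K
Q = m * cp * dT = 202 * 3.66 * 21
Q = 15526 kJ

15526


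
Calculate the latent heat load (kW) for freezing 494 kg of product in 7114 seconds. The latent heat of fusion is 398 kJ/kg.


Q_lat = m * h_fg / t
Q_lat = 494 * 398 / 7114
Q_lat = 27.64 kW

27.64


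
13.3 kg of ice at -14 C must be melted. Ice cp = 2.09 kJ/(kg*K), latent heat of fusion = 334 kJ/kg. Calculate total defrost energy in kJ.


Sensible heat = cp * dT = 2.09 * 14 = 29.26 kJ/kg
Total per kg = 29.26 + 334 = 363.26 kJ/kg
Q = m * total = 13.3 * 363.26
Q = 4831.4 kJ

4831.4


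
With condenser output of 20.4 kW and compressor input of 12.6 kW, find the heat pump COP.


COP_hp = Q_cond / W
COP_hp = 20.4 / 12.6
COP_hp = 1.619

1.619


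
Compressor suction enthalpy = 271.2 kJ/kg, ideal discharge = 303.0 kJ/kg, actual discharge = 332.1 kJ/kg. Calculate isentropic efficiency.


dh_ideal = 303.0 - 271.2 = 31.8 kJ/kg
dh_actual = 332.1 - 271.2 = 60.9 kJ/kg
eta_s = dh_ideal / dh_actual = 31.8 / 60.9
eta_s = 0.5222

0.5222


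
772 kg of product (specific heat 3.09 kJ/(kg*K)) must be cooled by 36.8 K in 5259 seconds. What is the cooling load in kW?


Q = m * cp * dT / t
Q = 772 * 3.09 * 36.8 / 5259
Q = 16.692 kW

16.692


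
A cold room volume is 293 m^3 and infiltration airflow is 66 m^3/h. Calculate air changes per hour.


ACH = flow / volume
ACH = 66 / 293
ACH = 0.225

0.225


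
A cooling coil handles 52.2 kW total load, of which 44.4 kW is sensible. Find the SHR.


SHR = Q_sensible / Q_total
SHR = 44.4 / 52.2
SHR = 0.851

0.851


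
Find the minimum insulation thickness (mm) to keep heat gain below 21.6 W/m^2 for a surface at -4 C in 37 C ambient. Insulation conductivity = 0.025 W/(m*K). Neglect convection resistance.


dT = 37 - (-4) = 41 K
thickness = k * dT / q_max * 1000
thickness = 0.025 * 41 / 21.6 * 1000
thickness = 47.5 mm

47.5


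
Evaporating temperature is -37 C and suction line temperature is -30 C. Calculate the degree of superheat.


Superheat = T_suction - T_evap
Superheat = -30 - (-37)
Superheat = 7 K

7


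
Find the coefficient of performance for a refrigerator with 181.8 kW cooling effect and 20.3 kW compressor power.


COP = Q_evap / W
COP = 181.8 / 20.3
COP = 8.956

8.956


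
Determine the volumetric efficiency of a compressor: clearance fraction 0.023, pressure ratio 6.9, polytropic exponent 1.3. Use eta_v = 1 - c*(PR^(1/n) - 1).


PR^(1/n) = 6.9^(1/1.3) = 4.41843562
eta_v = 1 - 0.023 * (4.41843562 - 1)
eta_v = 0.9214

0.9214


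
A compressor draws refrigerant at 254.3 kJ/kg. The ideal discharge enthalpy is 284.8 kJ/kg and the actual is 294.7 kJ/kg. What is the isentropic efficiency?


dh_ideal = 284.8 - 254.3 = 30.5 kJ/kg
dh_actual = 294.7 - 254.3 = 40.4 kJ/kg
eta_s = dh_ideal / dh_actual = 30.5 / 40.4
eta_s = 0.755

0.755


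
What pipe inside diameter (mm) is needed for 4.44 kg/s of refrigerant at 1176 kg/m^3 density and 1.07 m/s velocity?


A = m_dot / (rho * v) = 4.44 / (1176 * 1.07) = 0.003528514209 m^2
d = sqrt(4*A/pi) * 1000
d = 67.0 mm

67.0


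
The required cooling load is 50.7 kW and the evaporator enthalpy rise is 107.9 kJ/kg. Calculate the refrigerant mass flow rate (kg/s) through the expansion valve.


m_dot = Q / dh
m_dot = 50.7 / 107.9
m_dot = 0.4699 kg/s

0.4699


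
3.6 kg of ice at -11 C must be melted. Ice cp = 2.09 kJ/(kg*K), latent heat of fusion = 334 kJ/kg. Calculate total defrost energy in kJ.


Sensible heat = cp * dT = 2.09 * 11 = 22.99 kJ/kg
Total per kg = 22.99 + 334 = 356.99 kJ/kg
Q = m * total = 3.6 * 356.99
Q = 1285.2 kJ

1285.2


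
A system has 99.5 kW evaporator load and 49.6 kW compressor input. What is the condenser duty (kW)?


Q_cond = Q_evap + W
Q_cond = 99.5 + 49.6
Q_cond = 149.1 kW

149.1


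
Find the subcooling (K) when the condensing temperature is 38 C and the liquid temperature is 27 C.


Subcooling = T_cond - T_liquid
Subcooling = 38 - 27
Subcooling = 11 K

11


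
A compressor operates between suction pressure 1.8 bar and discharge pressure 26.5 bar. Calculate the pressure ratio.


PR = P_high / P_low
PR = 26.5 / 1.8
PR = 14.722

14.722


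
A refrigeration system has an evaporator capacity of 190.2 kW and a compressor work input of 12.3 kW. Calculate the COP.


COP = Q_evap / W
COP = 190.2 / 12.3
COP = 15.463

15.463


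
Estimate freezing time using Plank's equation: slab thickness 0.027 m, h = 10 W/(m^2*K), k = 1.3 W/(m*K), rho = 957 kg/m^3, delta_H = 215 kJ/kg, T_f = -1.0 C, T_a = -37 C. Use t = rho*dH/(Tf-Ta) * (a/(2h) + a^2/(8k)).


dT = -1.0 - (-37) = 36.0 K
term1 = a/(2h) = 0.027/(2*10) = 0.00135
term2 = a^2/(8k) = 0.027^2/(8*1.3) = 0.00007009615385
t = rho*dH*1000/dT * (term1 + term2)
t = 957*215*1000/36.0 * (0.00135 + 0.00007009615385)
t = 8116 s

8116


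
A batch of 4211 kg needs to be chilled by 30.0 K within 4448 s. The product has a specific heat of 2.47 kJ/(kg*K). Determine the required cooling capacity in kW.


Q = m * cp * dT / t
Q = 4211 * 2.47 * 30.0 / 4448
Q = 70.152 kW

70.152


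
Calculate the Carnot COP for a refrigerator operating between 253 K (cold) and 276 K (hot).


dT = 276 - 253 = 23 K
COP_carnot = T_cold / dT = 253 / 23
COP_carnot = 11.0

11.0


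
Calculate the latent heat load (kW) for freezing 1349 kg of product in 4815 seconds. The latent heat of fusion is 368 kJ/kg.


Q_lat = m * h_fg / t
Q_lat = 1349 * 368 / 4815
Q_lat = 103.1 kW

103.1


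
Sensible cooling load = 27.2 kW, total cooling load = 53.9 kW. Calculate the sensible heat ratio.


SHR = Q_sensible / Q_total
SHR = 27.2 / 53.9
SHR = 0.505

0.505


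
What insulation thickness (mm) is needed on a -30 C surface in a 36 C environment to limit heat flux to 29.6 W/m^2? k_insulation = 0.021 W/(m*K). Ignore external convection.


dT = 36 - (-30) = 66 K
thickness = k * dT / q_max * 1000
thickness = 0.021 * 66 / 29.6 * 1000
thickness = 46.8 mm

46.8


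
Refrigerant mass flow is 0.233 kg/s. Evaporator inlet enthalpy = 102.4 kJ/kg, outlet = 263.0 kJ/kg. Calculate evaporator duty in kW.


dh = 263.0 - 102.4 = 160.6 kJ/kg
Q_evap = m_dot * dh = 0.233 * 160.6
Q_evap = 37.42 kW

37.42


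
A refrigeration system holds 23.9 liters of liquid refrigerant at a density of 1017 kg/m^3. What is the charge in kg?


Charge = V * rho / 1000
Charge = 23.9 * 1017 / 1000
Charge = 24.31 kg

24.31


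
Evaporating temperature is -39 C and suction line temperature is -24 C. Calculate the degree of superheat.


Superheat = T_suction - T_evap
Superheat = -24 - (-39)
Superheat = 15 K

15


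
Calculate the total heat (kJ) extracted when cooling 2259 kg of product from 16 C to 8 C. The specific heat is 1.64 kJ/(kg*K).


dT = 16 - (8) = 8 K
Q = m * cp * dT = 2259 * 1.64 * 8
Q = 29638 kJ

29638


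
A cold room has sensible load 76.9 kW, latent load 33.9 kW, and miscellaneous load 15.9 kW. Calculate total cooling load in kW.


Q_total = Q_s + Q_l + Q_misc
Q_total = 76.9 + 33.9 + 15.9
Q_total = 126.7 kW

126.7


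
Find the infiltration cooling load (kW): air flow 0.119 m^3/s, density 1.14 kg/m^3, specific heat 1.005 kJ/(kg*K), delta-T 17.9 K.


Q = V_dot * rho * cp * dT
Q = 0.119 * 1.14 * 1.005 * 17.9
Q = 2.44 kW

2.44


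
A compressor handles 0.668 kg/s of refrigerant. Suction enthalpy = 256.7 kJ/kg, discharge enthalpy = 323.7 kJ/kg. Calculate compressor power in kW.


dh = 323.7 - 256.7 = 67.0 kJ/kg
W = m_dot * dh = 0.668 * 67.0 = 44.76 kW

44.76


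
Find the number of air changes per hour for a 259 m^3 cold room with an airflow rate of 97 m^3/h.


ACH = flow / volume
ACH = 97 / 259
ACH = 0.375

0.375


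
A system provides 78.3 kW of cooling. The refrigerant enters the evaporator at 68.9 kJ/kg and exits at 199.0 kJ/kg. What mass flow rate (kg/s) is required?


dh = 199.0 - 68.9 = 130.1 kJ/kg
m_dot = Q / dh = 78.3 / 130.1 = 0.6018 kg/s

0.6018


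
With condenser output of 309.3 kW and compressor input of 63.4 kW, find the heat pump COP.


COP_hp = Q_cond / W
COP_hp = 309.3 / 63.4
COP_hp = 4.879

4.879


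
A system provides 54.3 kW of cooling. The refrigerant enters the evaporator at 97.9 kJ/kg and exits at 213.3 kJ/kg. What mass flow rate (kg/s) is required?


dh = 213.3 - 97.9 = 115.4 kJ/kg
m_dot = Q / dh = 54.3 / 115.4 = 0.4705 kg/s

0.4705


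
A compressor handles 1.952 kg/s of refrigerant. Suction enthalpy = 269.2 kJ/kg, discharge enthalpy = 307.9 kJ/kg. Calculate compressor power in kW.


dh = 307.9 - 269.2 = 38.7 kJ/kg
W = m_dot * dh = 1.952 * 38.7 = 75.54 kW

75.54


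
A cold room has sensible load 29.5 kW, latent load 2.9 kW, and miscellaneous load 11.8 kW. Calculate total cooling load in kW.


Q_total = Q_s + Q_l + Q_misc
Q_total = 29.5 + 2.9 + 11.8
Q_total = 44.2 kW

44.2


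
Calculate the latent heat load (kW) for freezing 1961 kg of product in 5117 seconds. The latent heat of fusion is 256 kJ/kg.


Q_lat = m * h_fg / t
Q_lat = 1961 * 256 / 5117
Q_lat = 98.11 kW

98.11


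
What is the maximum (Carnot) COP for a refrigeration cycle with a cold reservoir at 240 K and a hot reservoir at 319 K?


dT = 319 - 240 = 79 K
COP_carnot = T_cold / dT = 240 / 79
COP_carnot = 3.038

3.038


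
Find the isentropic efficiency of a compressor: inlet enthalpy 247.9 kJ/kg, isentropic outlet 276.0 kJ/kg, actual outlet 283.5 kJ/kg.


dh_ideal = 276.0 - 247.9 = 28.1 kJ/kg
dh_actual = 283.5 - 247.9 = 35.6 kJ/kg
eta_s = dh_ideal / dh_actual = 28.1 / 35.6
eta_s = 0.7893

0.7893


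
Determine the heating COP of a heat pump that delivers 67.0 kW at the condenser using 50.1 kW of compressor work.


COP_hp = Q_cond / W
COP_hp = 67.0 / 50.1
COP_hp = 1.337

1.337


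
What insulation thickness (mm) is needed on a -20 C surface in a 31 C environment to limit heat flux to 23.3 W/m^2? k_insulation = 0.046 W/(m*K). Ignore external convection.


dT = 31 - (-20) = 51 K
thickness = k * dT / q_max * 1000
thickness = 0.046 * 51 / 23.3 * 1000
thickness = 100.7 mm

100.7


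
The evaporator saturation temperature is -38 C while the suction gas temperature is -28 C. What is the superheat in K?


Superheat = T_suction - T_evap
Superheat = -28 - (-38)
Superheat = 10 K

10


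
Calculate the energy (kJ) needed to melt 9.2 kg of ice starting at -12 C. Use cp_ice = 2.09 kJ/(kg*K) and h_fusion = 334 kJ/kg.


Sensible heat = cp * dT = 2.09 * 12 = 25.08 kJ/kg
Total per kg = 25.08 + 334 = 359.08 kJ/kg
Q = m * total = 9.2 * 359.08
Q = 3303.5 kJ

3303.5
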